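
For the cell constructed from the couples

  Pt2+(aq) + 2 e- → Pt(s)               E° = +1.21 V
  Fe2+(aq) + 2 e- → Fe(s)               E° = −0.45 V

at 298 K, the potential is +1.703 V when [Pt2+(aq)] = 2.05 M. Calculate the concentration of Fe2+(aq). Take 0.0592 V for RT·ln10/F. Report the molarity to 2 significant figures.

Pt²⁺/Pt is the cathode (higher E°); E°cell = +1.21 − (−0.45) = +1.66 V with n = 2.
From the Nernst equation, log Q = n(E° − E)/0.0592 = 2·(+1.66 − (+1.703))/0.0592 = −1.453.
Balancing electrons gives Pt2+(aq) + Fe(s) → Pt(s) + Fe2+(aq); thus Q = [Fe2+(aq)] / [Pt2+(aq)].
Solving for the unknown gives log [Fe2+(aq)] = −1.141, so [Fe2+(aq)] ≈ 0.072 M.

0.072 M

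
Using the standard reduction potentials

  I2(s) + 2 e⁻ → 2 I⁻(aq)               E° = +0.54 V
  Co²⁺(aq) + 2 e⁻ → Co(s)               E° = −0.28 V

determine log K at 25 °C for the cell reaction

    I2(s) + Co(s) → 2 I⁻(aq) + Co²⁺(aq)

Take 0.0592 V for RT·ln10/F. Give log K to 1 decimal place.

The I₂/I⁻ couple is reduced (cathode); E°cell = +0.54 − (−0.28) = +0.82 V with n = 2.
At equilibrium E = 0, so log K = nE°cell / 0.0592 = (2)(+0.82) / 0.0592 = 27.7.

log K = 27.7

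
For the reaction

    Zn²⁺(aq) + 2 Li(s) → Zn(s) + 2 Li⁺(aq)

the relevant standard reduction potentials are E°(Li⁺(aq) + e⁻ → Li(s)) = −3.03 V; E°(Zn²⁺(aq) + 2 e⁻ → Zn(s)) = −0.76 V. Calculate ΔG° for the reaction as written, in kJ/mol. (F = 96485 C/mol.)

−438 kJ/mol

In the reaction as written Zn²⁺(aq) is reduced, so the Zn²⁺/Zn couple is the cathode and Li⁺/Li is the anode.
E°cell = −0.76 − (−3.03) = +2.27 V; balancing electrons gives n = 2.
ΔG° = −nFE°cell = −(2)(96485)(+2.27) J/mol = −438 kJ/mol.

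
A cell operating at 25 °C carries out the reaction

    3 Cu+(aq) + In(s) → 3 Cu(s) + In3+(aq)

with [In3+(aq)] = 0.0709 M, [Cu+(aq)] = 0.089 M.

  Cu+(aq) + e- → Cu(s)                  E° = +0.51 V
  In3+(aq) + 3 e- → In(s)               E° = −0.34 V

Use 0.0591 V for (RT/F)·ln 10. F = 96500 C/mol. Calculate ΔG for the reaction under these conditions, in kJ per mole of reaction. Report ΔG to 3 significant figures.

−235 kJ/mol

E°cell = +0.51 − (−0.34) = +0.85 V; the balanced reaction transfers n = 3 electrons.
Q = [In3+(aq)] / [Cu+(aq)]^3 = 101, so log Q = 2.002 and E = +0.85 − (0.0591/3)(2.002) = +0.8106 V.
Finally ΔG = −nFE = −(3)(96500 C/mol)(+0.8106 V) = −235 kJ/mol.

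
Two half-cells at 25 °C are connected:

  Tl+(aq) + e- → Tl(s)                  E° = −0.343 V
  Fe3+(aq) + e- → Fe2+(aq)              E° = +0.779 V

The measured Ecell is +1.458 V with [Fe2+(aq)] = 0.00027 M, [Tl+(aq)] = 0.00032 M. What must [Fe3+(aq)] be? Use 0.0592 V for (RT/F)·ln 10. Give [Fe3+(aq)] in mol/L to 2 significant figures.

0.041 M

With Fe³⁺/Fe²⁺ at the cathode and Tl⁺/Tl at the anode, E°cell = +0.779 − (−0.343) = +1.122 V (n = 1).
Rearranging E = E° − (0.0592/n)·log Q gives log Q = 1(+1.122 − (+1.458))/0.0592 = −5.676.
Balancing electrons gives Fe3+(aq) + Tl(s) → Fe2+(aq) + Tl+(aq); thus Q = ([Fe2+(aq)]·[Tl+(aq)]) / [Fe3+(aq)].
Substituting the known concentrations and solving, log [Fe3+(aq)] = −1.387 and [Fe3+(aq)] = 0.041 M.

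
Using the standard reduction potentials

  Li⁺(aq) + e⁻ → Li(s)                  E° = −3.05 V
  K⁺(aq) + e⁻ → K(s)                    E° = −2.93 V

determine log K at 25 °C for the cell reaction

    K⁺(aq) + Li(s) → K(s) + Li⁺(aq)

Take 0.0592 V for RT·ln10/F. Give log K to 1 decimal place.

log K = 2.0

The K⁺/K couple is reduced (cathode); E°cell = −2.93 − (−3.05) = +0.12 V with n = 1.
At equilibrium E = 0, so log K = nE°cell / 0.0592 = (1)(+0.12) / 0.0592 = 2.0.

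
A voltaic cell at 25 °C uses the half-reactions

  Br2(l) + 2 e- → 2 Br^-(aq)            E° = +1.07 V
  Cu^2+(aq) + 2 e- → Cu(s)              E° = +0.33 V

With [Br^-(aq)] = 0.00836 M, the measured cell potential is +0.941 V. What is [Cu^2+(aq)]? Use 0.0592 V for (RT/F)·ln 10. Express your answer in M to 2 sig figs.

The Br₂/Br⁻ couple has the larger reduction potential, so it is the cathode: E°cell = +1.07 − (+0.33) = +0.74 V and n = 2.
Rearranging E = E° − (0.0592/n)·log Q gives log Q = 2(+0.74 − (+0.941))/0.0592 = −6.791.
The balanced reaction is Br2(l) + Cu(s) → 2 Br^-(aq) + Cu^2+(aq), so Q = [Br^-(aq)]^2·[Cu^2+(aq)].
Solving for the unknown gives log [Cu^2+(aq)] = −2.635, so [Cu^2+(aq)] ≈ 0.0023 M.

0.0023 M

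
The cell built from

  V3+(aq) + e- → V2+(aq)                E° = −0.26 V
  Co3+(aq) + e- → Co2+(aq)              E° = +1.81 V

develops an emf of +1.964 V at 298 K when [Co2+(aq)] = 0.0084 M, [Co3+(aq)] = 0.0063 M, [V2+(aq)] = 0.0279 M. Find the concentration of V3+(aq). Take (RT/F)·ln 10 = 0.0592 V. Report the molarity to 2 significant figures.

With Co³⁺/Co²⁺ at the cathode and V³⁺/V²⁺ at the anode, E°cell = +1.81 − (−0.26) = +2.07 V (n = 1).
Rearranging E = E° − (0.0592/n)·log Q gives log Q = 1(+2.07 − (+1.964))/0.0592 = 1.791.
For Co3+(aq) + V2+(aq) → Co2+(aq) + V3+(aq), the reaction quotient is Q = ([Co2+(aq)]·[V3+(aq)]) / ([Co3+(aq)]·[V2+(aq)]).
Substituting the known concentrations and solving, log [V3+(aq)] = 0.112 and [V3+(aq)] = 1.3 M.

1.3 M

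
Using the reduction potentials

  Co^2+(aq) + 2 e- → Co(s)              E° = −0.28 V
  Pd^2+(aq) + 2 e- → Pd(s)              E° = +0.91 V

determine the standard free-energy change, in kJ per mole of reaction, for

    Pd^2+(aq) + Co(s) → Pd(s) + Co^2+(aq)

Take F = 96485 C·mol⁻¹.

In the reaction as written Pd^2+(aq) is reduced, so the Pd²⁺/Pd couple is the cathode and Co²⁺/Co is the anode.
E°cell = +0.91 − (−0.28) = +1.19 V; balancing electrons gives n = 2.
ΔG° = −nFE°cell = −(2)(96485)(+1.19) J/mol = −230 kJ/mol.

−230 kJ/mol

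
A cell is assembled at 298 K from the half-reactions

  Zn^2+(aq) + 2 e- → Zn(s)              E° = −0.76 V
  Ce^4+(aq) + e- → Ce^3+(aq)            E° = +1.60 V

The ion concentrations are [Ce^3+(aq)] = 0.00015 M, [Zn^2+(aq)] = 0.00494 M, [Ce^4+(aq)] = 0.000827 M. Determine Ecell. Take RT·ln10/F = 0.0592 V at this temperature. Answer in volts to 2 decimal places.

+2.47 V

The Ce⁴⁺/Ce³⁺ couple has the more positive E°, so it is the cathode; Zn²⁺/Zn is the anode.
E°cell = +1.60 − (−0.76) = +2.36 V, with n = 2 electrons transferred.
For the overall reaction 2 Ce^4+(aq) + Zn(s) → 2 Ce^3+(aq) + Zn^2+(aq), Q = ([Ce^3+(aq)]^2·[Zn^2+(aq)]) / [Ce^4+(aq)]^2 = 0.000163, giving log Q = −3.789.
By the Nernst equation, E = +2.36 − (0.0592/2)·(−3.789) = +2.47 V.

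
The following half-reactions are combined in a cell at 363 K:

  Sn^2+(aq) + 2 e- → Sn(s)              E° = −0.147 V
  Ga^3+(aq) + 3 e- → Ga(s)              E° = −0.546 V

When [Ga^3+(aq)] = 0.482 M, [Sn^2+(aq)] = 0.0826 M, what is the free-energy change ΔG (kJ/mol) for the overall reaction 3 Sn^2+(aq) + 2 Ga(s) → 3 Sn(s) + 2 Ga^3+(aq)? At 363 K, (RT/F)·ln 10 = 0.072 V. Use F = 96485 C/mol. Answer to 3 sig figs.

−213 kJ/mol

The standard cell potential is −0.147 − (−0.546) = +0.399 V, with n = 6 electrons in the balanced equation.
The reaction quotient is [Ga^3+(aq)]^2 / [Sn^2+(aq)]^3 = 412; by Nernst, E = +0.399 − (0.072/6)(2.615) = +0.3676 V.
Finally ΔG = −nFE = −(6)(96485 C/mol)(+0.3676 V) = −213 kJ/mol.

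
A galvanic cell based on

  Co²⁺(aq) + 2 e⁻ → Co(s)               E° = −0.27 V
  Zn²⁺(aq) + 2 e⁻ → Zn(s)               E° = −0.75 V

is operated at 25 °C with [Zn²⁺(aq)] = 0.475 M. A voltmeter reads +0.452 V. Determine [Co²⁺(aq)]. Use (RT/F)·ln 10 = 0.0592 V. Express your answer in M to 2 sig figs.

0.054 M

With Co²⁺/Co at the cathode and Zn²⁺/Zn at the anode, E°cell = −0.27 − (−0.75) = +0.48 V (n = 2).
Since E = E° − (0.0592/n)·log Q, log Q = n(E° − E)/0.0592 = 0.946.
The balanced reaction is Co²⁺(aq) + Zn(s) → Co(s) + Zn²⁺(aq), so Q = [Zn²⁺(aq)] / [Co²⁺(aq)].
Isolating [Co²⁺(aq)] in Q = 10^{0.946} yields log [Co²⁺(aq)] = −1.269, i.e. 0.054 M.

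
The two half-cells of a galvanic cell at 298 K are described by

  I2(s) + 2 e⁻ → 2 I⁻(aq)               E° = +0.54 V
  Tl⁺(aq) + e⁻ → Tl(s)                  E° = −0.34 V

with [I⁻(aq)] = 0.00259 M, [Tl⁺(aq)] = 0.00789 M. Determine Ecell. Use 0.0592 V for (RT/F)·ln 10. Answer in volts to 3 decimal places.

Since E°(I₂/I⁻) > E°(Tl⁺/Tl), I₂/I⁻ serves as the cathode.
E°cell = E°cat − E°an = +0.54 − (−0.34) = +0.88 V; n = 2.
The balanced reaction is I2(s) + 2 Tl(s) → 2 I⁻(aq) + 2 Tl⁺(aq), so Q = [I⁻(aq)]^2·[Tl⁺(aq)]^2 = 4.18×10^−10 and log Q = −9.379.
E = E° − (0.0592/n)·log Q = +0.88 − (0.0592/2)(−9.379) = +1.158 V.

+1.158 V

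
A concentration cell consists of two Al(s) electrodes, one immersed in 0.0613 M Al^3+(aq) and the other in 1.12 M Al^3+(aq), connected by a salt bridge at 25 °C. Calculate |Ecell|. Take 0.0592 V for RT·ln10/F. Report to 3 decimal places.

For a concentration cell E°cell = 0, since both electrodes use the same couple.
The compartment with the higher Al^3+(aq) concentration (1.12 M) acts as the cathode; ions are reduced there and produced at the dilute (0.0613 M) anode.
With n = 3, Ecell = −(0.0592/3)·log([dilute]/[conc]) = −(0.0592/3)·log(0.0613/1.12) = +0.025 V.

0.025 V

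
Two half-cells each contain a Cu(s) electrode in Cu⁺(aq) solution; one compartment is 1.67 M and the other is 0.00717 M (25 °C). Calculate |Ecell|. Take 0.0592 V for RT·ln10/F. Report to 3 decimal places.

For a concentration cell E°cell = 0, since both electrodes use the same couple.
The compartment with the higher Cu⁺(aq) concentration (1.67 M) acts as the cathode; ions are reduced there and produced at the dilute (0.00717 M) anode.
With n = 1, Ecell = −(0.0592/1)·log([dilute]/[conc]) = −(0.0592/1)·log(0.00717/1.67) = +0.140 V.

0.140 V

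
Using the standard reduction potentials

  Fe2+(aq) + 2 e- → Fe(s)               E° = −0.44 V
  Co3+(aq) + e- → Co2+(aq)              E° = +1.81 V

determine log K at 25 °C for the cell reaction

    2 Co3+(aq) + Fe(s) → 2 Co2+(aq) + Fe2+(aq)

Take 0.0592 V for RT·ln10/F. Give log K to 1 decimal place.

The Co³⁺/Co²⁺ couple is reduced (cathode); E°cell = +1.81 − (−0.44) = +2.25 V with n = 2.
At equilibrium E = 0, so log K = nE°cell / 0.0592 = (2)(+2.25) / 0.0592 = 76.0.

log K = 76.0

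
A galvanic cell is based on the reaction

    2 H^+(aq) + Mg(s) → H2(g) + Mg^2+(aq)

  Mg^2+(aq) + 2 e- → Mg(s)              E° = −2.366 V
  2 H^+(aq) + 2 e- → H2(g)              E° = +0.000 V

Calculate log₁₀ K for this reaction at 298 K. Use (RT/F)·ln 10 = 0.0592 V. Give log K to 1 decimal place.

The 2H⁺/H₂ couple is reduced (cathode); E°cell = +0.000 − (−2.366) = +2.366 V with n = 2.
At equilibrium E = 0, so log K = nE°cell / 0.0592 = (2)(+2.366) / 0.0592 = 79.9.

log K = 79.9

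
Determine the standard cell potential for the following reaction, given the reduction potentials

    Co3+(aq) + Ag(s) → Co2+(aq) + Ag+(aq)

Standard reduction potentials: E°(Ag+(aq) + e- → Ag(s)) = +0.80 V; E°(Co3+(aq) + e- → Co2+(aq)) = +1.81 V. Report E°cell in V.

In the reaction as written, Co3+(aq) is reduced (cathode) and Ag+(aq) is produced by oxidation at the anode.
E°cell = E°(cathode) − E°(anode) = +1.81 − (+0.80) = +1.01 V.
The positive value indicates the reaction is spontaneous as written.

+1.01 V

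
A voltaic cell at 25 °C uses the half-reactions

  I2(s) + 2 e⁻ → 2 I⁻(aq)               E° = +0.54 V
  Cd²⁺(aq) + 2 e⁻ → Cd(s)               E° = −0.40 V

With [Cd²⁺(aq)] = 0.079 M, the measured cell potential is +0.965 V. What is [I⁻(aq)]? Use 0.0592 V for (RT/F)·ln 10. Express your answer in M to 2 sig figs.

With I₂/I⁻ at the cathode and Cd²⁺/Cd at the anode, E°cell = +0.54 − (−0.40) = +0.94 V (n = 2).
From the Nernst equation, log Q = n(E° − E)/0.0592 = 2·(+0.94 − (+0.965))/0.0592 = −0.845.
Balancing electrons gives I2(s) + Cd(s) → 2 I⁻(aq) + Cd²⁺(aq); thus Q = [I⁻(aq)]^2·[Cd²⁺(aq)].
Isolating [I⁻(aq)] in Q = 10^{−0.845} yields log [I⁻(aq)] = 0.129, i.e. 1.3 M.

1.3 M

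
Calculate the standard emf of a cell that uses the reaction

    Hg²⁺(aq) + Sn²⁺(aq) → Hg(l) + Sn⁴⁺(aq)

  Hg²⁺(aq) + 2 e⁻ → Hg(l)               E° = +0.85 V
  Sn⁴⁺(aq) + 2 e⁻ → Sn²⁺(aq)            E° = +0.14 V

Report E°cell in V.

Hg²⁺(aq) gains electrons, so the Hg²⁺/Hg couple is the cathode; the Sn⁴⁺/Sn²⁺ couple is the anode.
E°cell = E°(cathode) − E°(anode) = +0.85 − (+0.14) = +0.71 V.

+0.71 V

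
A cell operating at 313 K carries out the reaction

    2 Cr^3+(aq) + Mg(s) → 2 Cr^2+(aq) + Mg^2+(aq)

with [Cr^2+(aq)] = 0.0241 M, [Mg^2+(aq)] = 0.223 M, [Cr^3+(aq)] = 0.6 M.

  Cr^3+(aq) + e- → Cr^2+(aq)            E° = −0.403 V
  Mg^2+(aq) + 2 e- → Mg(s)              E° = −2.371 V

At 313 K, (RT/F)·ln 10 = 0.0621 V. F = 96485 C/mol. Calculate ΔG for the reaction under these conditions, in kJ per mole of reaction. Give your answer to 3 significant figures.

−400 kJ/mol

The standard cell potential is −0.403 − (−2.371) = +1.968 V, with n = 2 electrons in the balanced equation.
Here Q = ([Cr^2+(aq)]^2·[Mg^2+(aq)]) / [Cr^3+(aq)]^2 = 0.00036 (log Q = −3.444), giving E = +1.968 − (0.0621/2)·(−3.444) = +2.0749 V.
Finally ΔG = −nFE = −(2)(96485 C/mol)(+2.0749 V) = −400 kJ/mol.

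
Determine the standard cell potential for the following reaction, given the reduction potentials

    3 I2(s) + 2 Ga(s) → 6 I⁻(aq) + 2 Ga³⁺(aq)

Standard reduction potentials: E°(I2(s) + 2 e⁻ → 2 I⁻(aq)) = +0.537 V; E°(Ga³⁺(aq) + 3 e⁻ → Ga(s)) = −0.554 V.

In the reaction as written, I2(s) is reduced (cathode) and Ga³⁺(aq) is produced by oxidation at the anode.
E°cell = E°(cathode) − E°(anode) = +0.537 − (−0.554) = +1.091 V.
The positive value indicates the reaction is spontaneous as written.

+1.091 V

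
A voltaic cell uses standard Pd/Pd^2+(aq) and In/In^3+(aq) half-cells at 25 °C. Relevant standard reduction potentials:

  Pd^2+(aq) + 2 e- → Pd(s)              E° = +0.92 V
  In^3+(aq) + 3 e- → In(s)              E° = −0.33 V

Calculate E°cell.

+1.25 V

The Pd²⁺/Pd couple has the higher E°, so Pd ion is reduced (cathode) and In is oxidized (anode).
E°cell = E°(cathode) − E°(anode) = +0.92 − (−0.33) = +1.25 V.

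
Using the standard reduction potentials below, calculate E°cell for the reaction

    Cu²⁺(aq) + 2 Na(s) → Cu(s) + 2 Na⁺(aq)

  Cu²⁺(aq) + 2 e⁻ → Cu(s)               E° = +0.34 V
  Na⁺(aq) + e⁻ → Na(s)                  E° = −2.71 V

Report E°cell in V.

+3.05 V

Cu²⁺(aq) gains electrons, so the Cu²⁺/Cu couple is the cathode; the Na⁺/Na couple is the anode.
E°cell = E°(cathode) − E°(anode) = +0.34 − (−2.71) = +3.05 V.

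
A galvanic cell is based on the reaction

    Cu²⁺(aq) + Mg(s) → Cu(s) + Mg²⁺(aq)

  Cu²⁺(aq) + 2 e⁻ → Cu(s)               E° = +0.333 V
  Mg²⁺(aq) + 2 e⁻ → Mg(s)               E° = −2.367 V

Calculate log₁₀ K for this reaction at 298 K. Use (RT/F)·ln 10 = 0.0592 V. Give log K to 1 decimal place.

The Cu²⁺/Cu couple is reduced (cathode); E°cell = +0.333 − (−2.367) = +2.700 V with n = 2.
At equilibrium E = 0, so log K = nE°cell / 0.0592 = (2)(+2.700) / 0.0592 = 91.2.

log K = 91.2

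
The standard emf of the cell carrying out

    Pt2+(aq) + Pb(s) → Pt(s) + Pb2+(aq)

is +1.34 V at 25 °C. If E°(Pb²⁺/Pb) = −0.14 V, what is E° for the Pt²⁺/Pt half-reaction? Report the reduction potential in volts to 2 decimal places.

+1.20 V

In the reaction as written the Pt²⁺/Pt couple is reduced (cathode) and Pb²⁺/Pb is oxidized (anode), so E°cell = E°(Pt²⁺/Pt) − E°(Pb²⁺/Pb).
E°(Pt²⁺/Pt) = E°cell + E°(anode) = +1.34 + (−0.14) = +1.20 V.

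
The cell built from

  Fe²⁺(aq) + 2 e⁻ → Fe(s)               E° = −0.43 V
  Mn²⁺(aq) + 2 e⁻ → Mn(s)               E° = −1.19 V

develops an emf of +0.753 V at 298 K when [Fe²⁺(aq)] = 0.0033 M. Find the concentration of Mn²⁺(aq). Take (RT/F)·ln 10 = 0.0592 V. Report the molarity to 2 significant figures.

With Fe²⁺/Fe at the cathode and Mn²⁺/Mn at the anode, E°cell = −0.43 − (−1.19) = +0.76 V (n = 2).
Since E = E° − (0.0592/n)·log Q, log Q = n(E° − E)/0.0592 = 0.236.
The balanced reaction is Fe²⁺(aq) + Mn(s) → Fe(s) + Mn²⁺(aq), so Q = [Mn²⁺(aq)] / [Fe²⁺(aq)].
Substituting the known concentrations and solving, log [Mn²⁺(aq)] = −2.245 and [Mn²⁺(aq)] = 0.0057 M.

0.0057 M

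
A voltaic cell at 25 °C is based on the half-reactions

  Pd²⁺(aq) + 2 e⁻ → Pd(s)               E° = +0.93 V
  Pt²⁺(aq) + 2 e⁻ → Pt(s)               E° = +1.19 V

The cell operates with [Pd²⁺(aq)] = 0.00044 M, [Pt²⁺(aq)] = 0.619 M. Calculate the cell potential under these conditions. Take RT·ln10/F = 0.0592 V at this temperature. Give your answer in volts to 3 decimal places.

Pt²⁺/Pt is reduced (cathode, E° = +1.19 V) and Pd²⁺/Pd is oxidized (anode).
E°cell = +1.19 − (+0.93) = +0.26 V, with n = 2 electrons transferred.
Balancing gives Pt²⁺(aq) + Pd(s) → Pt(s) + Pd²⁺(aq); hence Q = [Pd²⁺(aq)] / [Pt²⁺(aq)] = 0.000711 (log Q = −3.148).
By the Nernst equation, E = +0.26 − (0.0592/2)·(−3.148) = +0.353 V.

+0.353 V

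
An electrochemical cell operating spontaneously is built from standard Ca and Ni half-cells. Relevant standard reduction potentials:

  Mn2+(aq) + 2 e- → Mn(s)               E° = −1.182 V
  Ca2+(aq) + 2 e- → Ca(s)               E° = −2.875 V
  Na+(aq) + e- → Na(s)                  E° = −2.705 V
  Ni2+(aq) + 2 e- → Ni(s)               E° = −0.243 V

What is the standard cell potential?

+2.632 V

The Ni²⁺/Ni couple has the higher E°, so Ni ion is reduced (cathode) and Ca is oxidized (anode).
E°cell = E°(cathode) − E°(anode) = −0.243 − (−2.875) = +2.632 V.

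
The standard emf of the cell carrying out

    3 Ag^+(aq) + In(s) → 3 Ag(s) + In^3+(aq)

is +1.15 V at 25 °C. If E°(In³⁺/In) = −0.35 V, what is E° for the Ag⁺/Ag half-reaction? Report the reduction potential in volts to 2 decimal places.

In the reaction as written the Ag⁺/Ag couple is reduced (cathode) and In³⁺/In is oxidized (anode), so E°cell = E°(Ag⁺/Ag) − E°(In³⁺/In).
E°(Ag⁺/Ag) = E°cell + E°(anode) = +1.15 + (−0.35) = +0.80 V.

+0.80 V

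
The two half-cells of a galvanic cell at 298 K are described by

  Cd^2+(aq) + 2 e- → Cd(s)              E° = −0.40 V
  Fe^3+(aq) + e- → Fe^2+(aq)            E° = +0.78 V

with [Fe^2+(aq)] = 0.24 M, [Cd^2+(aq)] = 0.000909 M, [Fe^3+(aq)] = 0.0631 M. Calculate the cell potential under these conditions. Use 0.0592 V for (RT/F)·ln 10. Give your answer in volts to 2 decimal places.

The Fe³⁺/Fe²⁺ couple has the more positive E°, so it is the cathode; Cd²⁺/Cd is the anode.
The standard potential is +0.78 − (−0.40) = +1.18 V and the balanced reaction transfers n = 2 electrons.
Balancing gives 2 Fe^3+(aq) + Cd(s) → 2 Fe^2+(aq) + Cd^2+(aq); hence Q = ([Fe^2+(aq)]^2·[Cd^2+(aq)]) / [Fe^3+(aq)]^2 = 0.0132 (log Q = −1.881).
By the Nernst equation, E = +1.18 − (0.0592/2)·(−1.881) = +1.24 V.

+1.24 V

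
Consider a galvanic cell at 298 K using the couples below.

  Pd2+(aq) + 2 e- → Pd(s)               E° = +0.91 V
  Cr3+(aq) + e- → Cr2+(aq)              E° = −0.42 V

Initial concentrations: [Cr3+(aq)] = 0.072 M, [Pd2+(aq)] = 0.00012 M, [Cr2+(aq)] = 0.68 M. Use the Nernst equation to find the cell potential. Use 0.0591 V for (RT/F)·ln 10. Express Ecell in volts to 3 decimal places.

+1.272 V

The Pd²⁺/Pd couple has the more positive E°, so it is the cathode; Cr³⁺/Cr²⁺ is the anode.
E°cell = +0.91 − (−0.42) = +1.33 V, with n = 2 electrons transferred.
The balanced reaction is Pd2+(aq) + 2 Cr2+(aq) → Pd(s) + 2 Cr3+(aq), so Q = [Cr3+(aq)]^2 / ([Pd2+(aq)]·[Cr2+(aq)]^2) = 93.4 and log Q = 1.970.
E = E° − (0.0591/n)·log Q = +1.33 − (0.0591/2)(1.970) = +1.272 V.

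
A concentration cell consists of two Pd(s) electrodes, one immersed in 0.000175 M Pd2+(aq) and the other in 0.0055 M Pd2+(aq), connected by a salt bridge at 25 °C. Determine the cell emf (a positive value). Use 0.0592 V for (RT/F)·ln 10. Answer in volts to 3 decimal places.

For a concentration cell E°cell = 0, since both electrodes use the same couple.
The compartment with the higher Pd2+(aq) concentration (0.0055 M) acts as the cathode; ions are reduced there and produced at the dilute (0.000175 M) anode.
With n = 2, Ecell = −(0.0592/2)·log([dilute]/[conc]) = −(0.0592/2)·log(0.000175/0.0055) = +0.044 V.

0.044 V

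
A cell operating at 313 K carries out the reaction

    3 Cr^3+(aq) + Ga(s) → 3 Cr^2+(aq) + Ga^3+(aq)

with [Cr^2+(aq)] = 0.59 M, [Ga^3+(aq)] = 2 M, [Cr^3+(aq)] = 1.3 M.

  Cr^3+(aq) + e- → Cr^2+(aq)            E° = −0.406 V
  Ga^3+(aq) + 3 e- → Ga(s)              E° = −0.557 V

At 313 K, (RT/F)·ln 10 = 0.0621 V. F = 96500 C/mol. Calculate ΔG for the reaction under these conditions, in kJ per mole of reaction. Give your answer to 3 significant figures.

With Cr³⁺/Cr²⁺ reduced at the cathode, E°cell = −0.406 − (−0.557) = +0.151 V and n = 3.
Here Q = ([Cr^2+(aq)]^3·[Ga^3+(aq)]) / [Cr^3+(aq)]^3 = 0.187 (log Q = −0.728), giving E = +0.151 − (0.0621/3)·(−0.728) = +0.1661 V.
Then ΔG = −nFE = −3 × 96500 × +0.1661 J/mol = −48.1 kJ/mol.

−48.1 kJ/mol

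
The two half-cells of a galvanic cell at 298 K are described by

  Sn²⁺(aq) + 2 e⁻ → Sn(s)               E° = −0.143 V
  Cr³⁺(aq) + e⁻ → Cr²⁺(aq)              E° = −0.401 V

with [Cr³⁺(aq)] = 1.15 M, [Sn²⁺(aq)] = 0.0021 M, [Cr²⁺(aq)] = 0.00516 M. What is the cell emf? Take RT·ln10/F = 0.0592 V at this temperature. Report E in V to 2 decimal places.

+0.04 V

Sn²⁺/Sn is reduced (cathode, E° = −0.143 V) and Cr³⁺/Cr²⁺ is oxidized (anode).
The standard potential is −0.143 − (−0.401) = +0.258 V and the balanced reaction transfers n = 2 electrons.
For the overall reaction Sn²⁺(aq) + 2 Cr²⁺(aq) → Sn(s) + 2 Cr³⁺(aq), Q = [Cr³⁺(aq)]^2 / ([Sn²⁺(aq)]·[Cr²⁺(aq)]^2) = 2.37×10^7, giving log Q = 7.374.
E = E° − (0.0592/n)·log Q = +0.258 − (0.0592/2)(7.374) = +0.04 V.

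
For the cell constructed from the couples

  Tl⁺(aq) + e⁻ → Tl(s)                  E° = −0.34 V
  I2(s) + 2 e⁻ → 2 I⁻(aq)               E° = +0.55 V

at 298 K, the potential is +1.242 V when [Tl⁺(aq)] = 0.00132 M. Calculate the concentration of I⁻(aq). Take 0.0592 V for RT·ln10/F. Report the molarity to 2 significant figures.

With I₂/I⁻ at the cathode and Tl⁺/Tl at the anode, E°cell = +0.55 − (−0.34) = +0.89 V (n = 2).
Rearranging E = E° − (0.0592/n)·log Q gives log Q = 2(+0.89 − (+1.242))/0.0592 = −11.892.
Balancing electrons gives I2(s) + 2 Tl(s) → 2 I⁻(aq) + 2 Tl⁺(aq); thus Q = [I⁻(aq)]^2·[Tl⁺(aq)]^2.
Solving for the unknown gives log [I⁻(aq)] = −3.067, so [I⁻(aq)] ≈ 0.00086 M.

0.00086 M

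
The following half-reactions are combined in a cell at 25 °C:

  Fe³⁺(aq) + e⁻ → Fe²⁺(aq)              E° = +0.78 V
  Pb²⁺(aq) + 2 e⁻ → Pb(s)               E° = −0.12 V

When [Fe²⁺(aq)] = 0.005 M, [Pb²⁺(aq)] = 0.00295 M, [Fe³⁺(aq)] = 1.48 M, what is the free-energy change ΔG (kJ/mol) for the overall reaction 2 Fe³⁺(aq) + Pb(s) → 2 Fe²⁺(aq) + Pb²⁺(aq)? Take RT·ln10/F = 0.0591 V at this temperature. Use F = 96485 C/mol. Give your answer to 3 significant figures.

−216 kJ/mol

The standard cell potential is +0.78 − (−0.12) = +0.90 V, with n = 2 electrons in the balanced equation.
Q = ([Fe²⁺(aq)]^2·[Pb²⁺(aq)]) / [Fe³⁺(aq)]^2 = 3.37×10^−8, so log Q = −7.473 and E = +0.90 − (0.0591/2)(−7.473) = +1.1208 V.
Finally ΔG = −nFE = −(2)(96485 C/mol)(+1.1208 V) = −216 kJ/mol.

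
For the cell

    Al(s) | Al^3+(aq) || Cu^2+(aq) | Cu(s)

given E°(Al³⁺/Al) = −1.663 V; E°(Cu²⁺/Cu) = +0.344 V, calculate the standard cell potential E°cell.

By convention the left-hand electrode in cell notation is the anode (oxidation) and the right-hand electrode is the cathode (reduction).
E°cell = E°(right) − E°(left) = +0.344 − (−1.663) = +2.007 V.

+2.007 V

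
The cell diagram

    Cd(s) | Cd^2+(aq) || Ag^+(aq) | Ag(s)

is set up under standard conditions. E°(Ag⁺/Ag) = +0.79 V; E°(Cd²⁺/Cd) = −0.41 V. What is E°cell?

+1.20 V

By convention the left-hand electrode in cell notation is the anode (oxidation) and the right-hand electrode is the cathode (reduction).
E°cell = E°(right) − E°(left) = +0.79 − (−0.41) = +1.20 V.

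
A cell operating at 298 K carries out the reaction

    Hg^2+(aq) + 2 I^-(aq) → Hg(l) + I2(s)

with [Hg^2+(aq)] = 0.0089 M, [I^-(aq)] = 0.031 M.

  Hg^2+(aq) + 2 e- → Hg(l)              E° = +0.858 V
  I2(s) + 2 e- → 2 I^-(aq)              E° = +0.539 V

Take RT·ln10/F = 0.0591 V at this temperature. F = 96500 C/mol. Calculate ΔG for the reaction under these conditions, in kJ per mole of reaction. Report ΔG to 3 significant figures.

The standard cell potential is +0.858 − (+0.539) = +0.319 V, with n = 2 electrons in the balanced equation.
Here Q = 1 / ([Hg^2+(aq)]·[I^-(aq)]^2) = 1.17×10^5 (log Q = 5.068), giving E = +0.319 − (0.0591/2)·(5.068) = +0.1692 V.
ΔG = −nFE = −(2)(96500)(+0.1692) J/mol = −32.7 kJ/mol.

−32.7 kJ/mol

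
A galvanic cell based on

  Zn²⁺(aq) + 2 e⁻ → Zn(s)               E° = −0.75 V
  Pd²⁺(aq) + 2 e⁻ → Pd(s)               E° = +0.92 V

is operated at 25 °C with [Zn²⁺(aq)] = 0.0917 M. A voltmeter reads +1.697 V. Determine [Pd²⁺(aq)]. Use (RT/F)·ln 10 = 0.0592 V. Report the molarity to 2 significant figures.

Pd²⁺/Pd is the cathode (higher E°); E°cell = +0.92 − (−0.75) = +1.67 V with n = 2.
From the Nernst equation, log Q = n(E° − E)/0.0592 = 2·(+1.67 − (+1.697))/0.0592 = −0.912.
The balanced reaction is Pd²⁺(aq) + Zn(s) → Pd(s) + Zn²⁺(aq), so Q = [Zn²⁺(aq)] / [Pd²⁺(aq)].
Substituting the known concentrations and solving, log [Pd²⁺(aq)] = −0.126 and [Pd²⁺(aq)] = 0.75 M.

0.75 M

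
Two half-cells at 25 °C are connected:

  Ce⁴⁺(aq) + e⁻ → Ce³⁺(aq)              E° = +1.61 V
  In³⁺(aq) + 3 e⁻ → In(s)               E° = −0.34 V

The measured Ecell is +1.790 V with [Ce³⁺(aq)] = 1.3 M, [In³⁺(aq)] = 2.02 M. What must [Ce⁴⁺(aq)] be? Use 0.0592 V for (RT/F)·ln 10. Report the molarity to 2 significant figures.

The Ce⁴⁺/Ce³⁺ couple has the larger reduction potential, so it is the cathode: E°cell = +1.61 − (−0.34) = +1.95 V and n = 3.
From the Nernst equation, log Q = n(E° − E)/0.0592 = 3·(+1.95 − (+1.790))/0.0592 = 8.108.
For 3 Ce⁴⁺(aq) + In(s) → 3 Ce³⁺(aq) + In³⁺(aq), the reaction quotient is Q = ([Ce³⁺(aq)]^3·[In³⁺(aq)]) / [Ce⁴⁺(aq)]^3.
Substituting the known concentrations and solving, log [Ce⁴⁺(aq)] = −2.487 and [Ce⁴⁺(aq)] = 0.0033 M.

0.0033 M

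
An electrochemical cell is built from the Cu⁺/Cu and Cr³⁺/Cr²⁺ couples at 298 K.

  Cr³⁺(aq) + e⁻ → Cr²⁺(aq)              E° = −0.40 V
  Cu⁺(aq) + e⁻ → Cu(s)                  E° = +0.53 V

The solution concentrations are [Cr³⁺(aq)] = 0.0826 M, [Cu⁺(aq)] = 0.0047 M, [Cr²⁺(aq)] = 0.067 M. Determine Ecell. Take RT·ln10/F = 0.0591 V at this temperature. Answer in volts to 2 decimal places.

The Cu⁺/Cu couple has the more positive E°, so it is the cathode; Cr³⁺/Cr²⁺ is the anode.
E°cell = +0.53 − (−0.40) = +0.93 V, with n = 1 electron transferred.
For the overall reaction Cu⁺(aq) + Cr²⁺(aq) → Cu(s) + Cr³⁺(aq), Q = [Cr³⁺(aq)] / ([Cu⁺(aq)]·[Cr²⁺(aq)]) = 262, giving log Q = 2.419.
E = E° − (0.0591/n)·log Q = +0.93 − (0.0591/1)(2.419) = +0.79 V.

+0.79 V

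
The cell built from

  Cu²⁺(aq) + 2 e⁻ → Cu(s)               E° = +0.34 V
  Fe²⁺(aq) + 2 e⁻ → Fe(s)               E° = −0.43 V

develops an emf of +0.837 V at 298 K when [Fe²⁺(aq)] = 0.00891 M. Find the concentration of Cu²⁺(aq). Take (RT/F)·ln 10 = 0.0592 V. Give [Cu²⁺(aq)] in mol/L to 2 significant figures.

The Cu²⁺/Cu couple has the larger reduction potential, so it is the cathode: E°cell = +0.34 − (−0.43) = +0.77 V and n = 2.
From the Nernst equation, log Q = n(E° − E)/0.0592 = 2·(+0.77 − (+0.837))/0.0592 = −2.264.
For Cu²⁺(aq) + Fe(s) → Cu(s) + Fe²⁺(aq), the reaction quotient is Q = [Fe²⁺(aq)] / [Cu²⁺(aq)].
Substituting the known concentrations and solving, log [Cu²⁺(aq)] = 0.214 and [Cu²⁺(aq)] = 1.6 M.

1.6 M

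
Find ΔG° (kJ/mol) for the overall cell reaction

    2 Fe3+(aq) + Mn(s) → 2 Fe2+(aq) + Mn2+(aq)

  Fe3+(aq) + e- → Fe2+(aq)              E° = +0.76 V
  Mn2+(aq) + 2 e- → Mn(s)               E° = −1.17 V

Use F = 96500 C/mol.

−372 kJ/mol

In the reaction as written Fe3+(aq) is reduced, so the Fe³⁺/Fe²⁺ couple is the cathode and Mn²⁺/Mn is the anode.
E°cell = +0.76 − (−1.17) = +1.93 V; balancing electrons gives n = 2.
ΔG° = −nFE°cell = −(2)(96500)(+1.93) J/mol = −372 kJ/mol.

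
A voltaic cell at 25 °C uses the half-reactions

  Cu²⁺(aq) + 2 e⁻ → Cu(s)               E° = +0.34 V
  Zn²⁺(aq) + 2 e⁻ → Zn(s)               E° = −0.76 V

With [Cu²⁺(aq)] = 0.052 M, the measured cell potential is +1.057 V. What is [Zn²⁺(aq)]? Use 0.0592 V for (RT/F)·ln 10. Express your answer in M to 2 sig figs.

With Cu²⁺/Cu at the cathode and Zn²⁺/Zn at the anode, E°cell = +0.34 − (−0.76) = +1.10 V (n = 2).
From the Nernst equation, log Q = n(E° − E)/0.0592 = 2·(+1.10 − (+1.057))/0.0592 = 1.453.
For Cu²⁺(aq) + Zn(s) → Cu(s) + Zn²⁺(aq), the reaction quotient is Q = [Zn²⁺(aq)] / [Cu²⁺(aq)].
Isolating [Zn²⁺(aq)] in Q = 10^{1.453} yields log [Zn²⁺(aq)] = 0.169, i.e. 1.5 M.

1.5 M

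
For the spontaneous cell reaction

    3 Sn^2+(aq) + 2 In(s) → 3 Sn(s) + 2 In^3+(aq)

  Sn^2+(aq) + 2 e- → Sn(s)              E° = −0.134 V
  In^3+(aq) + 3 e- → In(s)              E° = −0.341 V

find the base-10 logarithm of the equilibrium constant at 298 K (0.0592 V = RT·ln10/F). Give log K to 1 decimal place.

The Sn²⁺/Sn couple is reduced (cathode); E°cell = −0.134 − (−0.341) = +0.207 V with n = 6.
At equilibrium E = 0, so log K = nE°cell / 0.0592 = (6)(+0.207) / 0.0592 = 21.0.

log K = 21.0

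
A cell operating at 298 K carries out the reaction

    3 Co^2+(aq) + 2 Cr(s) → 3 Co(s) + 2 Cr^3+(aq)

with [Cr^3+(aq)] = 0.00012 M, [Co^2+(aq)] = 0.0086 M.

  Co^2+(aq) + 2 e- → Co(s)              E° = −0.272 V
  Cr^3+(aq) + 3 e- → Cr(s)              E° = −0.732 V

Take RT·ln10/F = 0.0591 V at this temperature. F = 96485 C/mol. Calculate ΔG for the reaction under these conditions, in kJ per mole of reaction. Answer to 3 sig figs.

−276 kJ/mol

E°cell = −0.272 − (−0.732) = +0.460 V; the balanced reaction transfers n = 6 electrons.
Q = [Cr^3+(aq)]^2 / [Co^2+(aq)]^3 = 0.0226, so log Q = −1.645 and E = +0.460 − (0.0591/6)(−1.645) = +0.4762 V.
ΔG = −nFE = −(6)(96485)(+0.4762) J/mol = −276 kJ/mol.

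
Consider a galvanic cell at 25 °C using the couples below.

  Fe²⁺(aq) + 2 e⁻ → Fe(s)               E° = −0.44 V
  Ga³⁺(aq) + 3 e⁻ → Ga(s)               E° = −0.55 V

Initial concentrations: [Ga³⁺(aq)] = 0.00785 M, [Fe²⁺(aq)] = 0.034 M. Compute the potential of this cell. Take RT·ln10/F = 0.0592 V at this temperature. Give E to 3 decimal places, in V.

Since E°(Fe²⁺/Fe) > E°(Ga³⁺/Ga), Fe²⁺/Fe serves as the cathode.
E°cell = E°cat − E°an = −0.44 − (−0.55) = +0.11 V; n = 6.
Balancing gives 3 Fe²⁺(aq) + 2 Ga(s) → 3 Fe(s) + 2 Ga³⁺(aq); hence Q = [Ga³⁺(aq)]^2 / [Fe²⁺(aq)]^3 = 1.57 (log Q = 0.195).
By the Nernst equation, E = +0.11 − (0.0592/6)·(0.195) = +0.108 V.

+0.108 V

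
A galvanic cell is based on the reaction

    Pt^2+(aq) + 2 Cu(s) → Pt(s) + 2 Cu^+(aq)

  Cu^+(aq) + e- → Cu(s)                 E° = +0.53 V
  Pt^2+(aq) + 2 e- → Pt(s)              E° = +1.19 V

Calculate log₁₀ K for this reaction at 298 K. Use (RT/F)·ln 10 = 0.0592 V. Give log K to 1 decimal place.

The Pt²⁺/Pt couple is reduced (cathode); E°cell = +1.19 − (+0.53) = +0.66 V with n = 2.
At equilibrium E = 0, so log K = nE°cell / 0.0592 = (2)(+0.66) / 0.0592 = 22.3.

log K = 22.3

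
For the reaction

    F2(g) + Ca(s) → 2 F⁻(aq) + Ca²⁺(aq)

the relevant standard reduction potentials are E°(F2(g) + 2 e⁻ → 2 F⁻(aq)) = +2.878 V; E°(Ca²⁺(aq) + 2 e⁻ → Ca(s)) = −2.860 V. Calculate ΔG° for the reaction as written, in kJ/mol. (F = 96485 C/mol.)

In the reaction as written F2(g) is reduced, so the F₂/F⁻ couple is the cathode and Ca²⁺/Ca is the anode.
E°cell = +2.878 − (−2.860) = +5.738 V; balancing electrons gives n = 2.
ΔG° = −nFE°cell = −(2)(96485)(+5.738) J/mol = −1107 kJ/mol.

−1107 kJ/mol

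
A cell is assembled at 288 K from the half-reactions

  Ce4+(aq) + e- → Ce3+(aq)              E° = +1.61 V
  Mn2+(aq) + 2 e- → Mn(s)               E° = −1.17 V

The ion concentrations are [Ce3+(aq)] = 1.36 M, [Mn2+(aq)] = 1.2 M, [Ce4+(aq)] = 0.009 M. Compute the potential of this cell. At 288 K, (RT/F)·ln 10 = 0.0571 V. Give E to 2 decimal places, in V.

The Ce⁴⁺/Ce³⁺ couple has the more positive E°, so it is the cathode; Mn²⁺/Mn is the anode.
The standard potential is +1.61 − (−1.17) = +2.78 V and the balanced reaction transfers n = 2 electrons.
Balancing gives 2 Ce4+(aq) + Mn(s) → 2 Ce3+(aq) + Mn2+(aq); hence Q = ([Ce3+(aq)]^2·[Mn2+(aq)]) / [Ce4+(aq)]^2 = 2.74×10^4 (log Q = 4.438).
By the Nernst equation, E = +2.78 − (0.0571/2)·(4.438) = +2.65 V.

+2.65 V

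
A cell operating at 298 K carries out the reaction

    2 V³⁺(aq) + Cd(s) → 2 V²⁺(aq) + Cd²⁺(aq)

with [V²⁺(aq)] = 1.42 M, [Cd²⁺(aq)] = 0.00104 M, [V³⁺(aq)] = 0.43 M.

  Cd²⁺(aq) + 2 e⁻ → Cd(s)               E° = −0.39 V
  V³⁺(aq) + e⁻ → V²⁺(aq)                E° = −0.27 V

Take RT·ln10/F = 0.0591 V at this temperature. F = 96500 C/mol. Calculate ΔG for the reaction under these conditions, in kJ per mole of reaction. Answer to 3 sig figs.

−34.3 kJ/mol

With V³⁺/V²⁺ reduced at the cathode, E°cell = −0.27 − (−0.39) = +0.12 V and n = 2.
Q = ([V²⁺(aq)]^2·[Cd²⁺(aq)]) / [V³⁺(aq)]^2 = 0.0113, so log Q = −1.945 and E = +0.12 − (0.0591/2)(−1.945) = +0.1775 V.
Finally ΔG = −nFE = −(2)(96500 C/mol)(+0.1775 V) = −34.3 kJ/mol.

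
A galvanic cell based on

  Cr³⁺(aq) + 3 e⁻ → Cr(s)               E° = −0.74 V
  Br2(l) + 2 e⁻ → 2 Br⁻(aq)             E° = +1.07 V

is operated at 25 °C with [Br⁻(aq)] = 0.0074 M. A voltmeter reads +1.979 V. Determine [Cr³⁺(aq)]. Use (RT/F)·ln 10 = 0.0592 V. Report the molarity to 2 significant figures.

0.0067 M

Br₂/Br⁻ is the cathode (higher E°); E°cell = +1.07 − (−0.74) = +1.81 V with n = 6.
Rearranging E = E° − (0.0592/n)·log Q gives log Q = 6(+1.81 − (+1.979))/0.0592 = −17.128.
Balancing electrons gives 3 Br2(l) + 2 Cr(s) → 6 Br⁻(aq) + 2 Cr³⁺(aq); thus Q = [Br⁻(aq)]^6·[Cr³⁺(aq)]^2.
Solving for the unknown gives log [Cr³⁺(aq)] = −2.172, so [Cr³⁺(aq)] ≈ 0.0067 M.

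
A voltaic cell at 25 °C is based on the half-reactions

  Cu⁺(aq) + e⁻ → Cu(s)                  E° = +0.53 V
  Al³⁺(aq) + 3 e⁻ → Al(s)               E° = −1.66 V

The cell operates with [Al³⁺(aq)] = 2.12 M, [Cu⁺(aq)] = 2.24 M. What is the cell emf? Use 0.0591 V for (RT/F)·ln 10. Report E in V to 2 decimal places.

+2.20 V

The Cu⁺/Cu couple has the more positive E°, so it is the cathode; Al³⁺/Al is the anode.
E°cell = +0.53 − (−1.66) = +2.19 V, with n = 3 electrons transferred.
For the overall reaction 3 Cu⁺(aq) + Al(s) → 3 Cu(s) + Al³⁺(aq), Q = [Al³⁺(aq)] / [Cu⁺(aq)]^3 = 0.189, giving log Q = −0.724.
By the Nernst equation, E = +2.19 − (0.0591/3)·(−0.724) = +2.20 V.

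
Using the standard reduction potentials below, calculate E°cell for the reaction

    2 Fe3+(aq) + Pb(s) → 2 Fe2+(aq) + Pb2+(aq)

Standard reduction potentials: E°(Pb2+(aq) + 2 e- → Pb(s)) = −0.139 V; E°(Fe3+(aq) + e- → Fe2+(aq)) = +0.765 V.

+0.904 V

Fe3+(aq) gains electrons, so the Fe³⁺/Fe²⁺ couple is the cathode; the Pb²⁺/Pb couple is the anode.
E°cell = E°(cathode) − E°(anode) = +0.765 − (−0.139) = +0.904 V.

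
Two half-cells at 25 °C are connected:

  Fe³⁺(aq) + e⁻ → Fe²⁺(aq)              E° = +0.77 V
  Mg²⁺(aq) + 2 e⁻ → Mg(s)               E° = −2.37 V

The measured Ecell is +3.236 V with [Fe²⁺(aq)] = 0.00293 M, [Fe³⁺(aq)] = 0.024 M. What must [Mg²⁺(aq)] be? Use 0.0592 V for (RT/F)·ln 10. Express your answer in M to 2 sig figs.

Fe³⁺/Fe²⁺ is the cathode (higher E°); E°cell = +0.77 − (−2.37) = +3.14 V with n = 2.
Rearranging E = E° − (0.0592/n)·log Q gives log Q = 2(+3.14 − (+3.236))/0.0592 = −3.243.
Balancing electrons gives 2 Fe³⁺(aq) + Mg(s) → 2 Fe²⁺(aq) + Mg²⁺(aq); thus Q = ([Fe²⁺(aq)]^2·[Mg²⁺(aq)]) / [Fe³⁺(aq)]^2.
Solving for the unknown gives log [Mg²⁺(aq)] = −1.416, so [Mg²⁺(aq)] ≈ 0.038 M.

0.038 M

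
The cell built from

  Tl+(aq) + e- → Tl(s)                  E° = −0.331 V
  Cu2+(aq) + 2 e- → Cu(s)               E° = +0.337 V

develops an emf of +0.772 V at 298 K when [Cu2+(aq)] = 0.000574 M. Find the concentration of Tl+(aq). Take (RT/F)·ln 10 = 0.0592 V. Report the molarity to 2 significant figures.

With Cu²⁺/Cu at the cathode and Tl⁺/Tl at the anode, E°cell = +0.337 − (−0.331) = +0.668 V (n = 2).
From the Nernst equation, log Q = n(E° − E)/0.0592 = 2·(+0.668 − (+0.772))/0.0592 = −3.514.
For Cu2+(aq) + 2 Tl(s) → Cu(s) + 2 Tl+(aq), the reaction quotient is Q = [Tl+(aq)]^2 / [Cu2+(aq)].
Substituting the known concentrations and solving, log [Tl+(aq)] = −3.378 and [Tl+(aq)] = 0.00042 M.

0.00042 M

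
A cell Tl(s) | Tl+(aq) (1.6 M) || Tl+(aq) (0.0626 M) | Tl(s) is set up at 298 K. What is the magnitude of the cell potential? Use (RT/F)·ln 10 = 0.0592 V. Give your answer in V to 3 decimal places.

0.083 V

For a concentration cell E°cell = 0, since both electrodes use the same couple.
The compartment with the higher Tl+(aq) concentration (1.6 M) acts as the cathode; ions are reduced there and produced at the dilute (0.0626 M) anode.
With n = 1, Ecell = −(0.0592/1)·log([dilute]/[conc]) = −(0.0592/1)·log(0.0626/1.6) = +0.083 V.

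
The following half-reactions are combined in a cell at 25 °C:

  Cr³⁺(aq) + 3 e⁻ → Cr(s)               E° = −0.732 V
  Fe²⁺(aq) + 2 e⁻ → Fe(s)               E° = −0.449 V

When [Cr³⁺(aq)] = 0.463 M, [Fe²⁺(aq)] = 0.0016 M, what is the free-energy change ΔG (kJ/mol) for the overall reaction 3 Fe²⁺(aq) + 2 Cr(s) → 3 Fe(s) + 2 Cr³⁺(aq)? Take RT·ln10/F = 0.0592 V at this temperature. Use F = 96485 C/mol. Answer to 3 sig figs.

With Fe²⁺/Fe reduced at the cathode, E°cell = −0.449 − (−0.732) = +0.283 V and n = 6.
Q = [Cr³⁺(aq)]^2 / [Fe²⁺(aq)]^3 = 5.23×10^7, so log Q = 7.719 and E = +0.283 − (0.0592/6)(7.719) = +0.2068 V.
Then ΔG = −nFE = −6 × 96485 × +0.2068 J/mol = −120 kJ/mol.

−120 kJ/mol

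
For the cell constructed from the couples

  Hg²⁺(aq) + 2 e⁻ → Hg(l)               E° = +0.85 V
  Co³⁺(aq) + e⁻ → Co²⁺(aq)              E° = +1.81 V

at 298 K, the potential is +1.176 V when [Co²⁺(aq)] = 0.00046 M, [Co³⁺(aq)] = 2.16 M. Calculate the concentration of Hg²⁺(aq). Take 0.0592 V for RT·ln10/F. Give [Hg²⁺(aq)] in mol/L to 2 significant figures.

With Co³⁺/Co²⁺ at the cathode and Hg²⁺/Hg at the anode, E°cell = +1.81 − (+0.85) = +0.96 V (n = 2).
Since E = E° − (0.0592/n)·log Q, log Q = n(E° − E)/0.0592 = −7.297.
Balancing electrons gives 2 Co³⁺(aq) + Hg(l) → 2 Co²⁺(aq) + Hg²⁺(aq); thus Q = ([Co²⁺(aq)]^2·[Hg²⁺(aq)]) / [Co³⁺(aq)]^2.
Isolating [Hg²⁺(aq)] in Q = 10^{−7.297} yields log [Hg²⁺(aq)] = 0.046, i.e. 1.1 M.

1.1 M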